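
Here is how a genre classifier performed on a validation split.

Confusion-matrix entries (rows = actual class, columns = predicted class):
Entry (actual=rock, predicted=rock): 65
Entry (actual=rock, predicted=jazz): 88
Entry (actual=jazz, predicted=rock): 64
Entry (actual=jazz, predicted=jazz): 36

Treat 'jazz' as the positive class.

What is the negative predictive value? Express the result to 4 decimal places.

0.5039

NPV = TN/(TN+FN) = 65/(65+64) = 0.5039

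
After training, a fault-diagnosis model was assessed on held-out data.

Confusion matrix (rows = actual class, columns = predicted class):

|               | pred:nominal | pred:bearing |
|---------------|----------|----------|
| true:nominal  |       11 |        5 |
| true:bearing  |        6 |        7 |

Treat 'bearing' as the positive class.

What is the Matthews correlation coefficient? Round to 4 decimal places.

0.2282

MCC = (TP·TN − FP·FN) / √((TP+FP)(TP+FN)(TN+FP)(TN+FN))
Numerator = 7·11 − 5·6 = 47
Denominator = √(12·13·16·17) = √42432 = 205.9903
MCC = 47 / 205.9903 = 0.2282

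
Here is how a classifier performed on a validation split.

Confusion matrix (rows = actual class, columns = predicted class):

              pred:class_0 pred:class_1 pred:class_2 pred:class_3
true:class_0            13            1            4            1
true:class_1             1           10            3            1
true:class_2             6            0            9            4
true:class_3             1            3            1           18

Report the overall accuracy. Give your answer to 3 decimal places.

Accuracy = trace / total = (13+10+9+18=50) / 76 = 50/76 = 0.658

0.658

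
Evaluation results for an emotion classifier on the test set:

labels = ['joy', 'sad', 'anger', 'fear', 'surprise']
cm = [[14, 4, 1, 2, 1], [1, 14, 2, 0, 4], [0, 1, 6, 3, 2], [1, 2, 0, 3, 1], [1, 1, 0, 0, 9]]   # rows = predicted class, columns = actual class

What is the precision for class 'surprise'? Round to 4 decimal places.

0.8182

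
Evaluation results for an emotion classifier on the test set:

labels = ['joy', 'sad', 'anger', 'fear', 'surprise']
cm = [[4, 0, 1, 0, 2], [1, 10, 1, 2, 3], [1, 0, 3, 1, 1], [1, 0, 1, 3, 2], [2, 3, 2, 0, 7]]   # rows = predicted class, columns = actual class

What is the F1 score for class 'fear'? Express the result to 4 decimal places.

One-vs-rest for 'fear': TP = diagonal; FP = other classes predicted 'fear'; FN = 'fear' predicted as other.
F1 score = 2·TP/(2·TP+FP+FN).
fear: TP=3, FP=1+0+1+2=4, FN=0+2+1+0=3 → 6/13 = 0.46154

0.4615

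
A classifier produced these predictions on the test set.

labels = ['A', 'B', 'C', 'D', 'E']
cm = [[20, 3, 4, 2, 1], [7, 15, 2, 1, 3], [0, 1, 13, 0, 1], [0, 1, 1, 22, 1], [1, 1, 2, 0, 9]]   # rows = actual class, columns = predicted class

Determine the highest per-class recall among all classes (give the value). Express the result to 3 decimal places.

0.880

Per-class recall (TP/(TP+FN)):
  A: TP=20, FN=3+4+2+1=10 → 20/30 = 0.6667
  B: TP=15, FN=7+2+1+3=13 → 15/28 = 0.5357
  C: TP=13, FN=0+1+0+1=2 → 13/15 = 0.8667
  D: TP=22, FN=0+1+1+1=3 → 22/25 = 0.8800
  E: TP=9, FN=1+1+2+0=4 → 9/13 = 0.6923
Highest is class 'D' with recall = 0.880.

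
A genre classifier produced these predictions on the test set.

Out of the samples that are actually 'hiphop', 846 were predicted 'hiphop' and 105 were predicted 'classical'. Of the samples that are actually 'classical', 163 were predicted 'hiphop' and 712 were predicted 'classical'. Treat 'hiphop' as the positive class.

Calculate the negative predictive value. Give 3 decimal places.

0.871

NPV = TN/(TN+FN) = 712/(712+105) = 0.871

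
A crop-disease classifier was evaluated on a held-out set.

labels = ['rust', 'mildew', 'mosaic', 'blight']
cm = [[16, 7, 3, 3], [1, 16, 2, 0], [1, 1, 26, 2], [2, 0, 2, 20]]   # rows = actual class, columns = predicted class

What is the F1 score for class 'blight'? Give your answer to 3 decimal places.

0.816

Take TP from the diagonal, FP from the rest of the 'blight' prediction marginal, FN from the rest of the 'blight' actual marginal.
F1 score = 2·TP/(2·TP+FP+FN).
blight: TP=20, FP=3+0+2=5, FN=2+0+2=4 → 40/49 = 0.8163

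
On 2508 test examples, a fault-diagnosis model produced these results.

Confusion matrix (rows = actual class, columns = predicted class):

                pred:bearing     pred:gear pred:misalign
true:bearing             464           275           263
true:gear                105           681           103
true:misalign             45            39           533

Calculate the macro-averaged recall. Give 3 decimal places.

0.698

Per-class recall (TP/(TP+FN)):
  bearing: TP=464, FN=275+263=538 → 464/1002 = 0.4631
  gear: TP=681, FN=105+103=208 → 681/889 = 0.7660
  misalign: TP=533, FN=45+39=84 → 533/617 = 0.8639
Macro-recall = mean = (0.4631 + 0.7660 + 0.8639) / 3 = 0.698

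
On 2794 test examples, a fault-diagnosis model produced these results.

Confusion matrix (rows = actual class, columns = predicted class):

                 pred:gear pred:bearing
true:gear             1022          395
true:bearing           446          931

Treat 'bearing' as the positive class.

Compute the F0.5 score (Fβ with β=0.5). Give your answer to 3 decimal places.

Fβ = (1+β²)·TP / ((1+β²)·TP + β²·FN + FP), with β²=1/4
= 1.25·931 / (1.25·931 + 0.25·446 + 395) = 0.697

0.697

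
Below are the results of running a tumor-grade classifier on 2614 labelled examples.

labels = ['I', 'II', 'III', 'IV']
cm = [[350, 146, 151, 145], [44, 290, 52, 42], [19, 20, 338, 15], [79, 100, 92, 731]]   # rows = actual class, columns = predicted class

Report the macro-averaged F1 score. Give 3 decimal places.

Per-class F1 score (2·TP/(2·TP+FP+FN)):
  I: TP=350, FP=44+19+79=142, FN=146+151+145=442 → 700/1284 = 0.5452
  II: TP=290, FP=146+20+100=266, FN=44+52+42=138 → 580/984 = 0.5894
  III: TP=338, FP=151+52+92=295, FN=19+20+15=54 → 676/1025 = 0.6595
  IV: TP=731, FP=145+42+15=202, FN=79+100+92=271 → 1462/1935 = 0.7556
Macro-F1 score = mean = (0.5452 + 0.5894 + 0.6595 + 0.7556) / 4 = 0.637

0.637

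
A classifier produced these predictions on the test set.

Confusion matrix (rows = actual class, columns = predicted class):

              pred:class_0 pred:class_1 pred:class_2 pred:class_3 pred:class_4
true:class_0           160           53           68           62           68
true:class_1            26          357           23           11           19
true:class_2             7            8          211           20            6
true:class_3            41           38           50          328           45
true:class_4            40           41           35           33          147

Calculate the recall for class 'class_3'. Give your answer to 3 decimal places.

recall = TP/(TP+FN).
class_3: TP=328, FN=41+38+50+45=174 → 328/502 = 0.6534

0.653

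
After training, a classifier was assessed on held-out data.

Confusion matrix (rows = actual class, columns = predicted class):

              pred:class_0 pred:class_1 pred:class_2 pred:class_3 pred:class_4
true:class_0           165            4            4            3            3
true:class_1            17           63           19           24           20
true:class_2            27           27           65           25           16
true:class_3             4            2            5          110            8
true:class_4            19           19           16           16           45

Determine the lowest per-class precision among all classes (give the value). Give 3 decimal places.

0.489

Per-class precision (TP/(TP+FP)):
  class_0: TP=165, FP=17+27+4+19=67 → 165/232 = 0.7112
  class_1: TP=63, FP=4+27+2+19=52 → 63/115 = 0.5478
  class_2: TP=65, FP=4+19+5+16=44 → 65/109 = 0.5963
  class_3: TP=110, FP=3+24+25+16=68 → 110/178 = 0.6180
  class_4: TP=45, FP=3+20+16+8=47 → 45/92 = 0.4891
Lowest is class 'class_4' with precision = 0.489.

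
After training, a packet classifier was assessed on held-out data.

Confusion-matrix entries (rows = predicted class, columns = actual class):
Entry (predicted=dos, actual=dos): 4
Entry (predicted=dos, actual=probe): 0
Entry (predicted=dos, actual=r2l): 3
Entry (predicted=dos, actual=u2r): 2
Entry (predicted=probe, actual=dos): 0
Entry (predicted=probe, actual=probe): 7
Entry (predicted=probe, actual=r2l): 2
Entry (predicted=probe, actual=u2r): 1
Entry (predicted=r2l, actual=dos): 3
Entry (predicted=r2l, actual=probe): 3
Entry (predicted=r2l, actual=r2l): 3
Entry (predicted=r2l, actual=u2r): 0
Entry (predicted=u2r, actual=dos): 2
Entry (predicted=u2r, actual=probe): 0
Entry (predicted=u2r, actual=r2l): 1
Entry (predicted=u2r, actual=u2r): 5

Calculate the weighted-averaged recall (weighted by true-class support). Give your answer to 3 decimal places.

Per-class recall (TP/(TP+FN)):
  dos: TP=4, FN=0+3+2=5 → 4/9 = 0.4444
  probe: TP=7, FN=0+3+0=3 → 7/10 = 0.7000
  r2l: TP=3, FN=3+2+1=6 → 3/9 = 0.3333
  u2r: TP=5, FN=2+1+0=3 → 5/8 = 0.6250
Weighted-recall = Σ (supportᵢ/N)·recallᵢ with N=36: (9/36)·0.4444 + (10/36)·0.7000 + (9/36)·0.3333 + (8/36)·0.6250 = 0.528

0.528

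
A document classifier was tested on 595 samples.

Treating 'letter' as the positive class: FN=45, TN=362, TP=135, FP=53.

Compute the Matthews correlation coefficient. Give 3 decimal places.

MCC = (TP·TN − FP·FN) / √((TP+FP)(TP+FN)(TN+FP)(TN+FN))
Numerator = 135·362 − 53·45 = 46485
Denominator = √(188·180·415·407) = √5715745200 = 75602.5476
MCC = 46485 / 75602.5476 = 0.615

0.615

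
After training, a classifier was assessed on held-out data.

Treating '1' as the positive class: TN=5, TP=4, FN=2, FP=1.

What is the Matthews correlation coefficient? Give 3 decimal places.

MCC = (TP·TN − FP·FN) / √((TP+FP)(TP+FN)(TN+FP)(TN+FN))
Numerator = 4·5 − 1·2 = 18
Denominator = √(5·6·6·7) = √1260 = 35.4965
MCC = 18 / 35.4965 = 0.507

0.507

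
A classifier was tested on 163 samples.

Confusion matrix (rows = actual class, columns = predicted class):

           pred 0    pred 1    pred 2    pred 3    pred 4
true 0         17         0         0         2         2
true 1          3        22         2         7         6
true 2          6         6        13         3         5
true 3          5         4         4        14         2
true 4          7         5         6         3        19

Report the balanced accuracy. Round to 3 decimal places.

Balanced accuracy = mean of per-class recall.
  0: recall = 17/21 = 0.8095
  1: recall = 22/40 = 0.5500
  2: recall = 13/33 = 0.3939
  3: recall = 14/29 = 0.4828
  4: recall = 19/40 = 0.4750
Mean = (0.8095 + 0.5500 + 0.3939 + 0.4828 + 0.4750) / 5 = 0.542

0.542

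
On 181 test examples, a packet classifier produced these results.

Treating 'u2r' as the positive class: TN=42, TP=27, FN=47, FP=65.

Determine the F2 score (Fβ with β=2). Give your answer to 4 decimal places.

0.3479

Fβ = (1+β²)·TP / ((1+β²)·TP + β²·FN + FP), with β²=4
= 5·27 / (5·27 + 4·47 + 65) = 0.3479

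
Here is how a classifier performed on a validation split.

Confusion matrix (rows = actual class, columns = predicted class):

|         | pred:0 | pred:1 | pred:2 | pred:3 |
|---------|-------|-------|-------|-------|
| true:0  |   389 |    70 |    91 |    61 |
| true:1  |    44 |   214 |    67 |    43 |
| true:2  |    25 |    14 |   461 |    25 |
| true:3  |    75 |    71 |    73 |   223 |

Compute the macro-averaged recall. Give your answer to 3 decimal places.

0.650

Per-class recall (TP/(TP+FN)):
  0: TP=389, FN=70+91+61=222 → 389/611 = 0.6367
  1: TP=214, FN=44+67+43=154 → 214/368 = 0.5815
  2: TP=461, FN=25+14+25=64 → 461/525 = 0.8781
  3: TP=223, FN=75+71+73=219 → 223/442 = 0.5045
Macro-recall = mean = (0.6367 + 0.5815 + 0.8781 + 0.5045) / 4 = 0.650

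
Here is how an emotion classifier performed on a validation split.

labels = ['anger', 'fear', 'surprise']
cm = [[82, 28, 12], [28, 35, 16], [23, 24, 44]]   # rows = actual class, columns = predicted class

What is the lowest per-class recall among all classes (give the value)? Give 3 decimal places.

0.443

Per-class recall (TP/(TP+FN)):
  anger: TP=82, FN=28+12=40 → 82/122 = 0.6721
  fear: TP=35, FN=28+16=44 → 35/79 = 0.4430
  surprise: TP=44, FN=23+24=47 → 44/91 = 0.4835
Lowest is class 'fear' with recall = 0.443.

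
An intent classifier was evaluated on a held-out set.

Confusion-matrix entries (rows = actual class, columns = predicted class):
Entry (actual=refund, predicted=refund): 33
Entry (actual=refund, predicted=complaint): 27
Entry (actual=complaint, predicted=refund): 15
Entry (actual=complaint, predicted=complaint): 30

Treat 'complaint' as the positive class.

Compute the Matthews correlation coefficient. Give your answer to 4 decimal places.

0.2152

MCC = (TP·TN − FP·FN) / √((TP+FP)(TP+FN)(TN+FP)(TN+FN))
Numerator = 30·33 − 27·15 = 585
Denominator = √(57·45·60·48) = √7387200 = 2717.9404
MCC = 585 / 2717.9404 = 0.2152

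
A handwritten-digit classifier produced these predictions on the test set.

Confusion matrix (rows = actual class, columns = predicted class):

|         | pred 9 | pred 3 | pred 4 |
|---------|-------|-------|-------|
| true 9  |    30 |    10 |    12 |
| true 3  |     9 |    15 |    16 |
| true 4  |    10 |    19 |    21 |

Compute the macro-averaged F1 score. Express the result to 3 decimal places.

0.458

Per-class F1 score (2·TP/(2·TP+FP+FN)):
  9: TP=30, FP=9+10=19, FN=10+12=22 → 60/101 = 0.5941
  3: TP=15, FP=10+19=29, FN=9+16=25 → 30/84 = 0.3571
  4: TP=21, FP=12+16=28, FN=10+19=29 → 42/99 = 0.4242
Macro-F1 score = mean = (0.5941 + 0.3571 + 0.4242) / 3 = 0.458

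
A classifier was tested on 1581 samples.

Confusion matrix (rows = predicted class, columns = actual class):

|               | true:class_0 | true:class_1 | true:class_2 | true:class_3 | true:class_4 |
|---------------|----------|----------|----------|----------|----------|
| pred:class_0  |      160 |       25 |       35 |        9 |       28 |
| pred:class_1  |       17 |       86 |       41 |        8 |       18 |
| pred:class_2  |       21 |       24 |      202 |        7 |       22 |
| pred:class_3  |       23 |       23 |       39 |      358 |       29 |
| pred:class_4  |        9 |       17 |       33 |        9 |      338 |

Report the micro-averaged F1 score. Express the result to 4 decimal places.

0.7236

Micro-averaging pools counts across classes: ΣTP=1144, ΣFP=437, ΣFN=437.
Micro-F1 score = 2·TP/(2·TP+FP+FN) on pooled counts = 0.7236 (equals overall accuracy in single-label multiclass).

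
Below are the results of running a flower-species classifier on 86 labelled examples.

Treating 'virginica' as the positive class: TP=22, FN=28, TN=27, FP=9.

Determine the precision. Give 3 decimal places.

0.710

Precision = TP/(TP+FP) = 22/(22+9) = 22/31 = 0.710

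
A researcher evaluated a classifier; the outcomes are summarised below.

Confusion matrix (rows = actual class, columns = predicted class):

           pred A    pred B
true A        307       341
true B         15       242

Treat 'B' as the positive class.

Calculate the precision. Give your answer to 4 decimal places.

0.4151

Precision = TP/(TP+FP) = 242/(242+341) = 242/583 = 0.4151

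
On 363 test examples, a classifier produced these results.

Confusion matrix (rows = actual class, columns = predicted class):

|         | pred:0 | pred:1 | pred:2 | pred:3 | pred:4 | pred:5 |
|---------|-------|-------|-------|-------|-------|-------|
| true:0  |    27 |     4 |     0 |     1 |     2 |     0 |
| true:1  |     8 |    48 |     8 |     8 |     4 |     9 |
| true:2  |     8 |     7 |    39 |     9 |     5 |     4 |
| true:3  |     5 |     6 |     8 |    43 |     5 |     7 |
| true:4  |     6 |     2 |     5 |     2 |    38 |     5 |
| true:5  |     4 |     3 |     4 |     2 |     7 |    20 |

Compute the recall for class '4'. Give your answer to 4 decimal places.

0.6552

Take TP from the diagonal, FP from the rest of the '4' prediction marginal, FN from the rest of the '4' actual marginal.
recall = TP/(TP+FN).
4: TP=38, FN=6+2+5+2+5=20 → 38/58 = 0.65517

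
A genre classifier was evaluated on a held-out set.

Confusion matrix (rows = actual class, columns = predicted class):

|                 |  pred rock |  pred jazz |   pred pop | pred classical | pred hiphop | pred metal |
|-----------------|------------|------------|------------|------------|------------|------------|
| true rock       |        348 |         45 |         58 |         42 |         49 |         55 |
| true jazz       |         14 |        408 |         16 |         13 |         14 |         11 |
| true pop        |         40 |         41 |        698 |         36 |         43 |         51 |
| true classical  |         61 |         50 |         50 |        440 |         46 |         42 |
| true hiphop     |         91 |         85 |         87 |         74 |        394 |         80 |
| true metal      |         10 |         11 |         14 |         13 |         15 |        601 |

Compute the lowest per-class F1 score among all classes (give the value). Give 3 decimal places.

Per-class F1 score (2·TP/(2·TP+FP+FN)):
  rock: TP=348, FP=14+40+61+91+10=216, FN=45+58+42+49+55=249 → 696/1161 = 0.5995
  jazz: TP=408, FP=45+41+50+85+11=232, FN=14+16+13+14+11=68 → 816/1116 = 0.7312
  pop: TP=698, FP=58+16+50+87+14=225, FN=40+41+36+43+51=211 → 1396/1832 = 0.7620
  classical: TP=440, FP=42+13+36+74+13=178, FN=61+50+50+46+42=249 → 880/1307 = 0.6733
  hiphop: TP=394, FP=49+14+43+46+15=167, FN=91+85+87+74+80=417 → 788/1372 = 0.5743
  metal: TP=601, FP=55+11+51+42+80=239, FN=10+11+14+13+15=63 → 1202/1504 = 0.7992
Lowest is class 'hiphop' with F1 score = 0.574.

0.574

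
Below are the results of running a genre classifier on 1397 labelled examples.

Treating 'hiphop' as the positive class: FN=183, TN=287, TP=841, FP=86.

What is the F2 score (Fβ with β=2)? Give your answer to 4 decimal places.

Fβ = (1+β²)·TP / ((1+β²)·TP + β²·FN + FP), with β²=4
= 5·841 / (5·841 + 4·183 + 86) = 0.8371

0.8371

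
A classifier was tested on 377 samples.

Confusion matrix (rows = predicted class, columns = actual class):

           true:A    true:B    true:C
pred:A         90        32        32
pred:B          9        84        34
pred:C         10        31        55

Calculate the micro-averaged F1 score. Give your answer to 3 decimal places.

Micro-averaging pools counts across classes: ΣTP=229, ΣFP=148, ΣFN=148.
Micro-F1 score = 2·TP/(2·TP+FP+FN) on pooled counts = 0.607 (equals overall accuracy in single-label multiclass).

0.607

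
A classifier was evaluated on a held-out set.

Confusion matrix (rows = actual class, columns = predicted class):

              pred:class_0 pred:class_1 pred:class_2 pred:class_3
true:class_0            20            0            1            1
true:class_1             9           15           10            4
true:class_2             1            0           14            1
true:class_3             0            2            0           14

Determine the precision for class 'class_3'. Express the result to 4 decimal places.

0.7000

Treat 'class_3' as positive and all other classes as negative.
precision = TP/(TP+FP).
class_3: TP=14, FP=1+4+1=6 → 14/20 = 0.70000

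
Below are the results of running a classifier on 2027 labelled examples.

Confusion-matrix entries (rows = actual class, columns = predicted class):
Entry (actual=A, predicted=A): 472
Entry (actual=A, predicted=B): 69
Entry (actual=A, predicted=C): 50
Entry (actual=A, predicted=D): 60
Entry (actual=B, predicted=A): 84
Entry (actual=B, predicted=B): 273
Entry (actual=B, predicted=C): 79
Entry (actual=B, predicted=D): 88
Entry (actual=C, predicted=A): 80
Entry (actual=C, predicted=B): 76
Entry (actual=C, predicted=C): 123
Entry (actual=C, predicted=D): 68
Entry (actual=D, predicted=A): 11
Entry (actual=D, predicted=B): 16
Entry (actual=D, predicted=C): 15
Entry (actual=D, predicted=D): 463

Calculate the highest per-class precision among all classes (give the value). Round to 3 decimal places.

Per-class precision (TP/(TP+FP)):
  A: TP=472, FP=84+80+11=175 → 472/647 = 0.7295
  B: TP=273, FP=69+76+16=161 → 273/434 = 0.6290
  C: TP=123, FP=50+79+15=144 → 123/267 = 0.4607
  D: TP=463, FP=60+88+68=216 → 463/679 = 0.6819
Highest is class 'A' with precision = 0.730.

0.730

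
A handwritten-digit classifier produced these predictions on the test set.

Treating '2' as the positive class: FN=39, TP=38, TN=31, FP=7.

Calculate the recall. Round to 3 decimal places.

0.494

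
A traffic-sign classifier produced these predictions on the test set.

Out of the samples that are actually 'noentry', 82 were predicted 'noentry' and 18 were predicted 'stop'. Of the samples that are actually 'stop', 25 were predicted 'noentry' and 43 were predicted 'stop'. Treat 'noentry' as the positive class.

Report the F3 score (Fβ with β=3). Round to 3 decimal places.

0.814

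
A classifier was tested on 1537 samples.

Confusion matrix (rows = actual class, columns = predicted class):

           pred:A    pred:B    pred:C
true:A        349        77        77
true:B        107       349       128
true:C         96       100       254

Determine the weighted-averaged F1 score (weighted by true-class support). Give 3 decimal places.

0.619

Per-class F1 score (2·TP/(2·TP+FP+FN)):
  A: TP=349, FP=107+96=203, FN=77+77=154 → 698/1055 = 0.6616
  B: TP=349, FP=77+100=177, FN=107+128=235 → 698/1110 = 0.6288
  C: TP=254, FP=77+128=205, FN=96+100=196 → 508/909 = 0.5589
Weighted-F1 score = Σ (supportᵢ/N)·F1 scoreᵢ with N=1537: (503/1537)·0.6616 + (584/1537)·0.6288 + (450/1537)·0.5589 = 0.619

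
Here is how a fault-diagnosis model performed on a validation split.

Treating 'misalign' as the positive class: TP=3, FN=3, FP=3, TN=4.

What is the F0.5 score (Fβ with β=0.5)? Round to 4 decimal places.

0.5000

Fβ = (1+β²)·TP / ((1+β²)·TP + β²·FN + FP), with β²=1/4
= 1.25·3 / (1.25·3 + 0.25·3 + 3) = 0.5000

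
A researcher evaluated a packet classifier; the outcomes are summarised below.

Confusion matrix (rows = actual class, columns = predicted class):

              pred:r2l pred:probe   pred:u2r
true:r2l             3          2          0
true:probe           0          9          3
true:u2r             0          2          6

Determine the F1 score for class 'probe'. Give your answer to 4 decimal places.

One-vs-rest for 'probe': TP = diagonal; FP = other classes predicted 'probe'; FN = 'probe' predicted as other.
F1 score = 2·TP/(2·TP+FP+FN).
probe: TP=9, FP=2+2=4, FN=0+3=3 → 18/25 = 0.72000

0.7200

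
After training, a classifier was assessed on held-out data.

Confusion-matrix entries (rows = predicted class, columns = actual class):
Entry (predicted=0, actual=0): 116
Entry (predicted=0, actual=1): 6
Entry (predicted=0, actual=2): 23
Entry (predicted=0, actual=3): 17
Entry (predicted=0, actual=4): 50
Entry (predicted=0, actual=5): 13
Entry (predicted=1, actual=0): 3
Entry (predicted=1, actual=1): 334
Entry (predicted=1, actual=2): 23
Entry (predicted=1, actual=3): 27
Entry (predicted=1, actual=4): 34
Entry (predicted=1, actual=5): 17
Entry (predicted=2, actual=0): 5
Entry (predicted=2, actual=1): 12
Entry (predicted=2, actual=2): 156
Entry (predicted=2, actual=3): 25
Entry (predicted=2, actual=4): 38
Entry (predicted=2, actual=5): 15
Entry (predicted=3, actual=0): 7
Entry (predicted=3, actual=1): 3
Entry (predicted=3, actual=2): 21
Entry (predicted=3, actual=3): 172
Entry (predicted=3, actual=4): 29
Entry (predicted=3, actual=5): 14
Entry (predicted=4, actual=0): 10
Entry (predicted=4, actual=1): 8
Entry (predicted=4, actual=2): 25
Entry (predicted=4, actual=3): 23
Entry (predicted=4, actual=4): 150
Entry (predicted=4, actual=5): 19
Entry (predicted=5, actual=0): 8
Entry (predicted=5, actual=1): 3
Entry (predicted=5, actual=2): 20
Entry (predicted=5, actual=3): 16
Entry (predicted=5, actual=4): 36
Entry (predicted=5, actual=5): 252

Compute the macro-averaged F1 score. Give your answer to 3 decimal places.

Per-class F1 score (2·TP/(2·TP+FP+FN)):
  0: TP=116, FP=6+23+17+50+13=109, FN=3+5+7+10+8=33 → 232/374 = 0.6203
  1: TP=334, FP=3+23+27+34+17=104, FN=6+12+3+8+3=32 → 668/804 = 0.8308
  2: TP=156, FP=5+12+25+38+15=95, FN=23+23+21+25+20=112 → 312/519 = 0.6012
  3: TP=172, FP=7+3+21+29+14=74, FN=17+27+25+23+16=108 → 344/526 = 0.6540
  4: TP=150, FP=10+8+25+23+19=85, FN=50+34+38+29+36=187 → 300/572 = 0.5245
  5: TP=252, FP=8+3+20+16+36=83, FN=13+17+15+14+19=78 → 504/665 = 0.7579
Macro-F1 score = mean = (0.6203 + 0.8308 + 0.6012 + 0.6540 + 0.5245 + 0.7579) / 6 = 0.665

0.665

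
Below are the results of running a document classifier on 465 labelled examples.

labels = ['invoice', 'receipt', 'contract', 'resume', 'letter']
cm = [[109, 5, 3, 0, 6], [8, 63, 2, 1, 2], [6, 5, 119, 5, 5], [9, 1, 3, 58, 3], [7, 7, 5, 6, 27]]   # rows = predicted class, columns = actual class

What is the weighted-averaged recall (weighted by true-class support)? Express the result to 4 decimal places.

0.8086

Per-class recall (TP/(TP+FN)):
  invoice: TP=109, FN=8+6+9+7=30 → 109/139 = 0.78417
  receipt: TP=63, FN=5+5+1+7=18 → 63/81 = 0.77778
  contract: TP=119, FN=3+2+3+5=13 → 119/132 = 0.90152
  resume: TP=58, FN=0+1+5+6=12 → 58/70 = 0.82857
  letter: TP=27, FN=6+2+5+3=16 → 27/43 = 0.62791
Weighted-recall = Σ (supportᵢ/N)·recallᵢ with N=465: (139/465)·0.78417 + (81/465)·0.77778 + (132/465)·0.90152 + (70/465)·0.82857 + (43/465)·0.62791 = 0.8086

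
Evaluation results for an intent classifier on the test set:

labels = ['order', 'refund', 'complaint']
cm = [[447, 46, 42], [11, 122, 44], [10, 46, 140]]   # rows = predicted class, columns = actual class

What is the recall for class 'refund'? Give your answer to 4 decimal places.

0.5701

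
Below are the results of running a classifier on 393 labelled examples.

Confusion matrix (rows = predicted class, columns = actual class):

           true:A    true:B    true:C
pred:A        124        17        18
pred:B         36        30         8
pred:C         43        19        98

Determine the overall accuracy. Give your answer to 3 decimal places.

Accuracy = trace / total = (124+30+98=252) / 393 = 252/393 = 0.641

0.641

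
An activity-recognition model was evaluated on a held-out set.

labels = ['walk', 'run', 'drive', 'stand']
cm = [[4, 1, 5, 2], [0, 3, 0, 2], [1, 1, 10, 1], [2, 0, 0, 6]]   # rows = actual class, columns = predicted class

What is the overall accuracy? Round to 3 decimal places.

0.605

Accuracy = trace / total = (4+3+10+6=23) / 38 = 23/38 = 0.605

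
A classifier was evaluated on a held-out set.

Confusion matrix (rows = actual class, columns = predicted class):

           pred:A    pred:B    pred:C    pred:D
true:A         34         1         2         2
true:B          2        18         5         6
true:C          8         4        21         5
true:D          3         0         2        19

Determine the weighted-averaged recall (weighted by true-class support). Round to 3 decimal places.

0.697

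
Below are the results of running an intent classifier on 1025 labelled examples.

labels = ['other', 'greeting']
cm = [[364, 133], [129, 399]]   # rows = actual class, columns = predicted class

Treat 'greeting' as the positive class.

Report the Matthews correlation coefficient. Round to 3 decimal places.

MCC = (TP·TN − FP·FN) / √((TP+FP)(TP+FN)(TN+FP)(TN+FN))
Numerator = 399·364 − 133·129 = 128079
Denominator = √(532·528·497·493) = √68825418816 = 262345.9907
MCC = 128079 / 262345.9907 = 0.488

0.488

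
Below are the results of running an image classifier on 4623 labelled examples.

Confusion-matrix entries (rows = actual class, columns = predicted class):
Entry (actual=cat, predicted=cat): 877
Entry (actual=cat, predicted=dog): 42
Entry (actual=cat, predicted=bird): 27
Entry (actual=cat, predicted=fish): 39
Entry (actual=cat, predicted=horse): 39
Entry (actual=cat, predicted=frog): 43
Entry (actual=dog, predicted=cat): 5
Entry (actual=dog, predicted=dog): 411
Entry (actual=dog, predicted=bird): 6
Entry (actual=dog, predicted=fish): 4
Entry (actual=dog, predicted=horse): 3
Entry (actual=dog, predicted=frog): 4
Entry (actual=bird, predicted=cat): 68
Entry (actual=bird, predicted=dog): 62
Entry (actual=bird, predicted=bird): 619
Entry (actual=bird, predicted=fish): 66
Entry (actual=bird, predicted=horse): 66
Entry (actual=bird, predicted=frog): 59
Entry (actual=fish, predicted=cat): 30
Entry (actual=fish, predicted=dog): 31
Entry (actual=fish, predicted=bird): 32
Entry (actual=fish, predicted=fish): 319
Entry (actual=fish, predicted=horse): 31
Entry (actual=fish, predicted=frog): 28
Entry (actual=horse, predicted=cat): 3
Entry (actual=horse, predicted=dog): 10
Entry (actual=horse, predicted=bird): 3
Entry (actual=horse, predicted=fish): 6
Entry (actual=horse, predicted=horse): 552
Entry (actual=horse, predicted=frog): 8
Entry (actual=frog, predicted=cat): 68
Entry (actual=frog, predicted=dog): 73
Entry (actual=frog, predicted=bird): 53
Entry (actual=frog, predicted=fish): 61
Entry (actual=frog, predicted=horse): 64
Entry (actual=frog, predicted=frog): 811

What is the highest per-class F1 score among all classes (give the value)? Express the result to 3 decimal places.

0.828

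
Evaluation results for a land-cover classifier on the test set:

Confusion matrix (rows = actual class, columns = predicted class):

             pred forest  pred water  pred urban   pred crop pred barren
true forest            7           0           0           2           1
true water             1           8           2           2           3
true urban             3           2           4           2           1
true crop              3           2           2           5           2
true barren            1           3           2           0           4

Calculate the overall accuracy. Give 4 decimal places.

Accuracy = trace / total = (7+8+4+5+4=28) / 62 = 28/62 = 0.4516

0.4516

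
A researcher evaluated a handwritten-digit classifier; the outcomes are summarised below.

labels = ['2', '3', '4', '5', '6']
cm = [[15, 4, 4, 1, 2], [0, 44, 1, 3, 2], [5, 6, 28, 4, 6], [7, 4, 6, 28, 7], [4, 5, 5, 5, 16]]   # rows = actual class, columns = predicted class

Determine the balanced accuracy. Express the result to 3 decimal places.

0.605

Balanced accuracy = mean of per-class recall.
  2: recall = 15/26 = 0.5769
  3: recall = 44/50 = 0.8800
  4: recall = 28/49 = 0.5714
  5: recall = 28/52 = 0.5385
  6: recall = 16/35 = 0.4571
Mean = (0.5769 + 0.8800 + 0.5714 + 0.5385 + 0.4571) / 5 = 0.605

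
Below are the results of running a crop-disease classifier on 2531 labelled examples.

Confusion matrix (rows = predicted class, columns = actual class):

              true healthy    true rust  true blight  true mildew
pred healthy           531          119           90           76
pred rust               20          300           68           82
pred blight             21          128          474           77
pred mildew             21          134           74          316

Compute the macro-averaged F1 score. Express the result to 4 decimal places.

0.6315

Per-class F1 score (2·TP/(2·TP+FP+FN)):
  healthy: TP=531, FP=119+90+76=285, FN=20+21+21=62 → 1062/1409 = 0.75373
  rust: TP=300, FP=20+68+82=170, FN=119+128+134=381 → 600/1151 = 0.52129
  blight: TP=474, FP=21+128+77=226, FN=90+68+74=232 → 948/1406 = 0.67425
  mildew: TP=316, FP=21+134+74=229, FN=76+82+77=235 → 632/1096 = 0.57664
Macro-F1 score = mean = (0.75373 + 0.52129 + 0.67425 + 0.57664) / 4 = 0.6315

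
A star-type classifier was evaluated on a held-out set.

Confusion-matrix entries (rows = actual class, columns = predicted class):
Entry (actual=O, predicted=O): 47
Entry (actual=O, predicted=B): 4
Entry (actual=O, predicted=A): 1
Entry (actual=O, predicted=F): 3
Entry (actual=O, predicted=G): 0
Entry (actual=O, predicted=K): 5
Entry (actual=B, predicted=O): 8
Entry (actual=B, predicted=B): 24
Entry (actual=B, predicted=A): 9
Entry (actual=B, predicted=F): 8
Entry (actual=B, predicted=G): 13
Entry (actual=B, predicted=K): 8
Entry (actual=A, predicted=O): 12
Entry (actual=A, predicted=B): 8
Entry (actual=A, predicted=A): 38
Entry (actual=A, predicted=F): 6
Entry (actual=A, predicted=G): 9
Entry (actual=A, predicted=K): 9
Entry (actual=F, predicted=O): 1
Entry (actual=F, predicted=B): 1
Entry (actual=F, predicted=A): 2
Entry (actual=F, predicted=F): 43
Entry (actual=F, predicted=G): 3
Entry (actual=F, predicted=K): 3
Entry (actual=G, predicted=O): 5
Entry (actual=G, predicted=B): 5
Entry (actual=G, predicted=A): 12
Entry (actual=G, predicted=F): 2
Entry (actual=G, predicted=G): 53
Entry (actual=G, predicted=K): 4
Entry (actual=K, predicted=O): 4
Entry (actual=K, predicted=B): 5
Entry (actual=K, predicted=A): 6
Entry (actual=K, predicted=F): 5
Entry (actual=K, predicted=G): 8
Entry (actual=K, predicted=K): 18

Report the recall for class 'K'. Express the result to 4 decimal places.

One-vs-rest for 'K': TP = diagonal; FP = other classes predicted 'K'; FN = 'K' predicted as other.
recall = TP/(TP+FN).
K: TP=18, FN=4+5+6+5+8=28 → 18/46 = 0.39130

0.3913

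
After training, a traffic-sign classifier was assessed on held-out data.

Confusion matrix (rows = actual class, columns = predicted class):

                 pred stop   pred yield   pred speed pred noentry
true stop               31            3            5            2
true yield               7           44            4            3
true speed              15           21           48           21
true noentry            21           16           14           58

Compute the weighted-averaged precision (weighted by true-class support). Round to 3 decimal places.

Per-class precision (TP/(TP+FP)):
  stop: TP=31, FP=7+15+21=43 → 31/74 = 0.4189
  yield: TP=44, FP=3+21+16=40 → 44/84 = 0.5238
  speed: TP=48, FP=5+4+14=23 → 48/71 = 0.6761
  noentry: TP=58, FP=2+3+21=26 → 58/84 = 0.6905
Weighted-precision = Σ (supportᵢ/N)·precisionᵢ with N=313: (41/313)·0.4189 + (58/313)·0.5238 + (105/313)·0.6761 + (109/313)·0.6905 = 0.619

0.619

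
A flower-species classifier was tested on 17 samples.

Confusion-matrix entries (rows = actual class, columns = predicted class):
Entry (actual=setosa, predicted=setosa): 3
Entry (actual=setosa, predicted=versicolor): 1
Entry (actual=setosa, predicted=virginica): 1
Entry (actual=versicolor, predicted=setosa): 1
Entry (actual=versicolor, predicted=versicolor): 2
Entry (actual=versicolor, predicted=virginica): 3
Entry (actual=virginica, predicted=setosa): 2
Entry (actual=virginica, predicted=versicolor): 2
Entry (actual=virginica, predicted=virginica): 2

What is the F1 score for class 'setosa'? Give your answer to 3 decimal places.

Treat 'setosa' as positive and all other classes as negative.
F1 score = 2·TP/(2·TP+FP+FN).
setosa: TP=3, FP=1+2=3, FN=1+1=2 → 6/11 = 0.5455

0.545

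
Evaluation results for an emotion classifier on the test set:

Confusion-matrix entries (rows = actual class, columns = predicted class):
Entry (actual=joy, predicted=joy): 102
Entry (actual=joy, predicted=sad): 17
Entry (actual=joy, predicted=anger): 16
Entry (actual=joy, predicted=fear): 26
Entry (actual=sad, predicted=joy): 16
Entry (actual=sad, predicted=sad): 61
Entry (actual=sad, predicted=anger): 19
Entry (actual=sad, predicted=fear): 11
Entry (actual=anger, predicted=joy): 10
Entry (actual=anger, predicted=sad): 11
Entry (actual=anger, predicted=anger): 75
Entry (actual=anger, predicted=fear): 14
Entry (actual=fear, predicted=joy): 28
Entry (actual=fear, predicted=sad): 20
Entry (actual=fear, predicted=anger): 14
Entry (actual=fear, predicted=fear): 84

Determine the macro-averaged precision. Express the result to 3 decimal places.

Per-class precision (TP/(TP+FP)):
  joy: TP=102, FP=16+10+28=54 → 102/156 = 0.6538
  sad: TP=61, FP=17+11+20=48 → 61/109 = 0.5596
  anger: TP=75, FP=16+19+14=49 → 75/124 = 0.6048
  fear: TP=84, FP=26+11+14=51 → 84/135 = 0.6222
Macro-precision = mean = (0.6538 + 0.5596 + 0.6048 + 0.6222) / 4 = 0.610

0.610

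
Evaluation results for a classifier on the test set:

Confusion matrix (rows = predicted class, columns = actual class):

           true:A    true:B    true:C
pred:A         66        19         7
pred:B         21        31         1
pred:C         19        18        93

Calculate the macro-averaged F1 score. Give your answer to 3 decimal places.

Per-class F1 score (2·TP/(2·TP+FP+FN)):
  A: TP=66, FP=19+7=26, FN=21+19=40 → 132/198 = 0.6667
  B: TP=31, FP=21+1=22, FN=19+18=37 → 62/121 = 0.5124
  C: TP=93, FP=19+18=37, FN=7+1=8 → 186/231 = 0.8052
Macro-F1 score = mean = (0.6667 + 0.5124 + 0.8052) / 3 = 0.661

0.661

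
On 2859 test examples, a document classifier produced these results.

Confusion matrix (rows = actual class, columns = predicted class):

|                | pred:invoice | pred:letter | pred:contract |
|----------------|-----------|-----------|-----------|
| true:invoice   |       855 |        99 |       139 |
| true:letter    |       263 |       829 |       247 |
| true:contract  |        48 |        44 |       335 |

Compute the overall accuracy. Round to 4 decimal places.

Accuracy = trace / total = (855+829+335=2019) / 2859 = 2019/2859 = 0.7062

0.7062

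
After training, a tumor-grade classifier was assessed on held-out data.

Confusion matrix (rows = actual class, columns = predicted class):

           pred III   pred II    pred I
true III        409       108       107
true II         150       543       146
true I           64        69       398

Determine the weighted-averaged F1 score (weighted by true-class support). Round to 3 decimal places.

Per-class F1 score (2·TP/(2·TP+FP+FN)):
  III: TP=409, FP=150+64=214, FN=108+107=215 → 818/1247 = 0.6560
  II: TP=543, FP=108+69=177, FN=150+146=296 → 1086/1559 = 0.6966
  I: TP=398, FP=107+146=253, FN=64+69=133 → 796/1182 = 0.6734
Weighted-F1 score = Σ (supportᵢ/N)·F1 scoreᵢ with N=1994: (624/1994)·0.6560 + (839/1994)·0.6966 + (531/1994)·0.6734 = 0.678

0.678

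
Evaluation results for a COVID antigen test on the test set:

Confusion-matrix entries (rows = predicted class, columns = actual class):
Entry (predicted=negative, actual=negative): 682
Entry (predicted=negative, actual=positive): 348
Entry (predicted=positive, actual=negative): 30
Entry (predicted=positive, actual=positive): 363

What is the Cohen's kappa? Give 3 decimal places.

0.469

Observed agreement pₒ = trace/N = 1045/1423 = 0.7344
Expected agreement pₑ = Σ (rowᵢ·colᵢ)/N² = (712·1030 + 711·393)/1423² = 0.5002
κ = (pₒ − pₑ)/(1 − pₑ) = (0.7344 − 0.5002)/(1 − 0.5002) = 0.469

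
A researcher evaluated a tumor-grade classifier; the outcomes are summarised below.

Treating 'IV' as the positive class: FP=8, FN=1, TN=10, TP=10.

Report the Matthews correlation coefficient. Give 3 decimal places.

MCC = (TP·TN − FP·FN) / √((TP+FP)(TP+FN)(TN+FP)(TN+FN))
Numerator = 10·10 − 8·1 = 92
Denominator = √(18·11·18·11) = √39204 = 198.0000
MCC = 92 / 198.0000 = 0.465

0.465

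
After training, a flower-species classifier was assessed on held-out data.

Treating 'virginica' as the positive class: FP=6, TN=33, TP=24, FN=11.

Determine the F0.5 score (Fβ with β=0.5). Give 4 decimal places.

Fβ = (1+β²)·TP / ((1+β²)·TP + β²·FN + FP), with β²=1/4
= 1.25·24 / (1.25·24 + 0.25·11 + 6) = 0.7742

0.7742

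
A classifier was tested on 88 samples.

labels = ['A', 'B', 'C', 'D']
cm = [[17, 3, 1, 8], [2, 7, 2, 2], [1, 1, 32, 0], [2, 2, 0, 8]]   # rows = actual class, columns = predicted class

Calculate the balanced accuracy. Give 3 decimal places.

Balanced accuracy = mean of per-class recall.
  A: recall = 17/29 = 0.5862
  B: recall = 7/13 = 0.5385
  C: recall = 32/34 = 0.9412
  D: recall = 8/12 = 0.6667
Mean = (0.5862 + 0.5385 + 0.9412 + 0.6667) / 4 = 0.683

0.683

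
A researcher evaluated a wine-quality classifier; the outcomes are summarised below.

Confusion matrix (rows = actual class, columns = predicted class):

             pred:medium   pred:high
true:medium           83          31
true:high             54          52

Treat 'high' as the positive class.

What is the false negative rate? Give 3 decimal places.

0.509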